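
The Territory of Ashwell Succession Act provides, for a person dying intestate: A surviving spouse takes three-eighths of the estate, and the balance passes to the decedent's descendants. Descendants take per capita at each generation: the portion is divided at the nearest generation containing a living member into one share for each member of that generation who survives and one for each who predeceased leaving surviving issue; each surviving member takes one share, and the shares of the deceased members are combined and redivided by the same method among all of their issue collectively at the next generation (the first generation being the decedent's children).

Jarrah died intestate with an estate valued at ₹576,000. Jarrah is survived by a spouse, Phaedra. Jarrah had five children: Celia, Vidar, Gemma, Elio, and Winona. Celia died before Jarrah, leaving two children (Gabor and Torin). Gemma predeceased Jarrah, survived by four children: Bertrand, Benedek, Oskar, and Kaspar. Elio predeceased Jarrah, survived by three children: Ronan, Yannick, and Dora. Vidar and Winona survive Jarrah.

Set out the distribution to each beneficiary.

Phaedra takes three-eighths of ₹576,000 = ₹216,000. The remaining ₹360,000 passes to the descendants.
The descendants' portion (₹360,000) is divided at the children's generation into 5 shares of ₹72,000. Vidar and Winona each take ₹72,000. The 3 shares of the deceased (Celia, Gemma, and Elio) are combined into a pool of ₹216,000.
That pool (₹216,000) is divided at the grandchildren's generation equally among Gabor, Torin, Bertrand, Benedek, Oskar, Kaspar, Ronan, Yannick, and Dora: ₹24,000 each.

Phaedra: ₹216,000; Gabor: ₹24,000; Torin: ₹24,000; Vidar: ₹72,000; Bertrand: ₹24,000; Benedek: ₹24,000; Oskar: ₹24,000; Kaspar: ₹24,000; Ronan: ₹24,000; Yannick: ₹24,000; Dora: ₹24,000; Winona: ₹72,000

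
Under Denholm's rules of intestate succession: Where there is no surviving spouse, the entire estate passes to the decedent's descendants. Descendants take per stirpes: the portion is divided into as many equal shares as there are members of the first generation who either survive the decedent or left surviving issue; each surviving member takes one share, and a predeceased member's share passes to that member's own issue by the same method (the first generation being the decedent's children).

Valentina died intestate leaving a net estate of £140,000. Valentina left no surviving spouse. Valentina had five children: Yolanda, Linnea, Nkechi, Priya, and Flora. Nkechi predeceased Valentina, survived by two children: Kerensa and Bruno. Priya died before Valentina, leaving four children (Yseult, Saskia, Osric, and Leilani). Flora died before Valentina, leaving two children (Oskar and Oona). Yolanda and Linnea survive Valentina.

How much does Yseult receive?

Yseult receives £7,000.

The entire £140,000 passes to the descendants.
That amount (£140,000) is divided into 5 shares of £28,000: Yolanda and Linnea each take £28,000; Nkechi's £28,000 share passes to Nkechi's issue; Priya's £28,000 share passes to Priya's issue; Flora's £28,000 share passes to Flora's issue.
Nkechi's share (£28,000) is divided into 2 shares of £14,000: Kerensa and Bruno each take £14,000.
Priya's share (£28,000) is divided into 4 shares of £7,000: Yseult, Saskia, Osric, and Leilani each take £7,000.
Flora's share (£28,000) is divided into 2 shares of £14,000: Oskar and Oona each take £14,000.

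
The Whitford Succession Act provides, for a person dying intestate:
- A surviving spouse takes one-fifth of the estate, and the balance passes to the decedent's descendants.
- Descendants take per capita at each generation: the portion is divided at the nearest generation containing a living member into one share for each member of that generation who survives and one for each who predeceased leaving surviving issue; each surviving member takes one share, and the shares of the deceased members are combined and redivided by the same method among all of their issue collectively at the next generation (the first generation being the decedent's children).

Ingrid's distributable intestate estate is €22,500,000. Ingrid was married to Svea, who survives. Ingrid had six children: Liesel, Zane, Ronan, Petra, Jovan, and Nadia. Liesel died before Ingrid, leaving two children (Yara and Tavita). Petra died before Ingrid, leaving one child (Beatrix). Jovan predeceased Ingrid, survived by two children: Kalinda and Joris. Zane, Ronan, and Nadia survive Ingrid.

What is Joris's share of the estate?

Svea takes one-fifth of €22,500,000 = €4,500,000. The remaining €18,000,000 passes to the descendants.
The descendants' portion (€18,000,000) is divided at the children's generation into 6 shares of €3,000,000. Zane, Ronan, and Nadia each take €3,000,000. The 3 shares of the deceased (Liesel, Petra, and Jovan) are combined into a pool of €9,000,000.
That pool (€9,000,000) is divided at the grandchildren's generation equally among Yara, Tavita, Beatrix, Kalinda, and Joris: €1,800,000 each.

Joris receives €1,800,000.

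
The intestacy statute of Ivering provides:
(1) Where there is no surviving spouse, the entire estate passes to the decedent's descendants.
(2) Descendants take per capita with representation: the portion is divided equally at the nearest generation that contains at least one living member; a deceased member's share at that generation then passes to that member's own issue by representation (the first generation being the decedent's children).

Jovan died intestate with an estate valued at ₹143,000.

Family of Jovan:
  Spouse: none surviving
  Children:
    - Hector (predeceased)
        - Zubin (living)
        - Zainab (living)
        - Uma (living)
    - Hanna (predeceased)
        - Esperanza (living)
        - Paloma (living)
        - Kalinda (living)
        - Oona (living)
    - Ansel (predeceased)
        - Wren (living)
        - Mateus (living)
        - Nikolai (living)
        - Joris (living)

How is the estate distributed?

The entire ₹143,000 passes to the descendants.
No child survives, so the initial division is made at the grandchildren's generation.
That amount (₹143,000) is divided into 11 shares of ₹13,000: Zubin, Zainab, Uma, Esperanza, Paloma, Kalinda, Oona, Wren, Mateus, Nikolai, and Joris each take ₹13,000.

Zubin: ₹13,000; Zainab: ₹13,000; Uma: ₹13,000; Esperanza: ₹13,000; Paloma: ₹13,000; Kalinda: ₹13,000; Oona: ₹13,000; Wren: ₹13,000; Mateus: ₹13,000; Nikolai: ₹13,000; Joris: ₹13,000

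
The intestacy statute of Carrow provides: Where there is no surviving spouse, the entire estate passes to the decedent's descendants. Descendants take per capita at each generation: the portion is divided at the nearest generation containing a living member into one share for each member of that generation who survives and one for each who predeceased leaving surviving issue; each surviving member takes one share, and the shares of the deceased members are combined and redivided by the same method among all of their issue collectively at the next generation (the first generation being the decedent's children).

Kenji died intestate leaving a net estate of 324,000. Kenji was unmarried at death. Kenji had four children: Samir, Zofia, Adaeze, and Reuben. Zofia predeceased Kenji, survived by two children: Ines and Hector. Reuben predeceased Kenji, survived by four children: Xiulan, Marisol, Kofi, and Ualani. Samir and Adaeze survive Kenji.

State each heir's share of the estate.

Samir: 81,000; Ines: 27,000; Hector: 27,000; Adaeze: 81,000; Xiulan: 27,000; Marisol: 27,000; Kofi: 27,000; Ualani: 27,000

The entire 324,000 passes to the descendants.
That amount (324,000) is divided at the children's generation into 4 shares of 81,000. Samir and Adaeze each take 81,000. The 2 shares of the deceased (Zofia and Reuben) are combined into a pool of 162,000.
That pool (162,000) is divided at the grandchildren's generation equally among Ines, Hector, Xiulan, Marisol, Kofi, and Ualani: 27,000 each.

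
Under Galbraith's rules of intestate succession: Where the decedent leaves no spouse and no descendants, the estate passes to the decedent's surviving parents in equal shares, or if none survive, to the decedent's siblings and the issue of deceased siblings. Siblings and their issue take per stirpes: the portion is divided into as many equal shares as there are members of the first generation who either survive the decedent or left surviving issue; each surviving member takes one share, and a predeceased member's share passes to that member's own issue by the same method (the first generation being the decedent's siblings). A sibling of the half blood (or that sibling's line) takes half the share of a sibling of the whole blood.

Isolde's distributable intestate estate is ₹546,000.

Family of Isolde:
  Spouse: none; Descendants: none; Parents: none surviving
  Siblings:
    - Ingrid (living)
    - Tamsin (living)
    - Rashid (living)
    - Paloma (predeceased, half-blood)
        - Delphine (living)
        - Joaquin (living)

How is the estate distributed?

Ingrid: ₹156,000; Tamsin: ₹156,000; Rashid: ₹156,000; Delphine: ₹39,000; Joaquin: ₹39,000

The entire ₹546,000 passes to the siblings and their issue.
Counting each half-blood sibling's line as half a unit, there are 7/2 units in ₹546,000, so one unit is ₹156,000. Whole-blood lines (Ingrid, Tamsin, and Rashid) take ₹156,000 each; half-blood lines (Paloma) take ₹78,000 each.
Paloma's share (₹78,000) is divided into 2 shares of ₹39,000: Delphine and Joaquin each take ₹39,000.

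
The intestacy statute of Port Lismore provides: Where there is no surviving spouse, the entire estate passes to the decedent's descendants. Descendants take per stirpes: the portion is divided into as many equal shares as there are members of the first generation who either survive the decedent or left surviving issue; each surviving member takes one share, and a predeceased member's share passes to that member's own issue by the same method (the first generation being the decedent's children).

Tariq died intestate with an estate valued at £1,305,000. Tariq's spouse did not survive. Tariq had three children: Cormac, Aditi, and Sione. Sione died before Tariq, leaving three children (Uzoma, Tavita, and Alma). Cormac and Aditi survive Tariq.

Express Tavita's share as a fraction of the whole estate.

Tavita receives 1/9 of the estate.

The entire £1,305,000 passes to the descendants.
That amount (£1,305,000) is divided into 3 shares of £435,000: Cormac and Aditi each take £435,000; Sione's £435,000 share passes to Sione's issue.
Sione's share (£435,000) is divided into 3 shares of £145,000: Uzoma, Tavita, and Alma each take £145,000.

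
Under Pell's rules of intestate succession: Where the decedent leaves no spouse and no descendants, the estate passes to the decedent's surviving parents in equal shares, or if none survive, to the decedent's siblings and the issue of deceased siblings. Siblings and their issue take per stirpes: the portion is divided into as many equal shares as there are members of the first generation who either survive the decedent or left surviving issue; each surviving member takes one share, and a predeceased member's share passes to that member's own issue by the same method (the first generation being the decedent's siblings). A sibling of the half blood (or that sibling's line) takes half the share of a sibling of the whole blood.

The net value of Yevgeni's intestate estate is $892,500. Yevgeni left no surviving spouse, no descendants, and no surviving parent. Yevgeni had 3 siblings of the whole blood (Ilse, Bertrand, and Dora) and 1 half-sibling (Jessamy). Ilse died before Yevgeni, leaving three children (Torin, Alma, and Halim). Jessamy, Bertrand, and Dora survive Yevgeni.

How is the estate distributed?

Jessamy: $127,500; Torin: $85,000; Alma: $85,000; Halim: $85,000; Bertrand: $255,000; Dora: $255,000

The entire $892,500 passes to the siblings and their issue.
Counting each half-blood sibling's line as half a unit, there are 7/2 units in $892,500, so one unit is $255,000. Whole-blood lines (Ilse, Bertrand, and Dora) take $255,000 each; half-blood lines (Jessamy) take $127,500 each.
Ilse's share ($255,000) is divided into 3 shares of $85,000: Torin, Alma, and Halim each take $85,000.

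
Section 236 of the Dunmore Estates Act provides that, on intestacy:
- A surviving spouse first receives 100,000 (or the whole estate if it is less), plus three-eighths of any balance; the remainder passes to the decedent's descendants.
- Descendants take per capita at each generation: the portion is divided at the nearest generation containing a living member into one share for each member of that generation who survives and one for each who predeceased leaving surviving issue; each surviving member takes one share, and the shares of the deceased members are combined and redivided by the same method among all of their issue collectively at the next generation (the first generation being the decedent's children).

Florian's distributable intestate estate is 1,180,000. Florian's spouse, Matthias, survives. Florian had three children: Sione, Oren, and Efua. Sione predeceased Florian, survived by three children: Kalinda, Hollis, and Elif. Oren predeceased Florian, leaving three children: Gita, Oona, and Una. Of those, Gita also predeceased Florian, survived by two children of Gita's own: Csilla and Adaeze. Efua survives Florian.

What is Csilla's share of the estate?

Matthias first takes 100,000, leaving a balance of 1,080,000. Matthias then takes three-eighths of the balance (405,000), for a total of 505,000. The remaining 675,000 passes to the descendants.
The descendants' portion (675,000) is divided at the children's generation into 3 shares of 225,000. Efua takes 225,000. The 2 shares of the deceased (Sione and Oren) are combined into a pool of 450,000.
That pool (450,000) is divided at the grandchildren's generation into 6 shares of 75,000. Kalinda, Hollis, Elif, Oona, and Una each take 75,000. The remaining share for the deceased Gita (75,000) is carried to the next generation.
That pool (75,000) is divided at the great-grandchildren's generation equally among Csilla and Adaeze: 37,500 each.

Csilla receives 37,500.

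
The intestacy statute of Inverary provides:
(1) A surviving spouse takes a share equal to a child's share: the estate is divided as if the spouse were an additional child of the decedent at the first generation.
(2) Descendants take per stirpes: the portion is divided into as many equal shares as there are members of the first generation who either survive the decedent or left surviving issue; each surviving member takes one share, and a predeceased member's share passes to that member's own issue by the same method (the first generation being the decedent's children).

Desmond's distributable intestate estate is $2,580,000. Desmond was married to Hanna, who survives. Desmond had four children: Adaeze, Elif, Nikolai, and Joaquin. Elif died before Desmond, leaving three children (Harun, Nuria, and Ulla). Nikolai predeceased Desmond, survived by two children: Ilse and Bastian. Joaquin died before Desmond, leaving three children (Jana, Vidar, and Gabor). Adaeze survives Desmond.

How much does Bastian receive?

Bastian receives $258,000.

The spouse counts as an additional share at the children's level, so there are 5 primary shares of $516,000. Hanna takes one such share ($516,000).
The children's combined portion ($2,064,000) is divided into 4 shares of $516,000: Adaeze takes $516,000; Elif's $516,000 share passes to Elif's issue; Nikolai's $516,000 share passes to Nikolai's issue; Joaquin's $516,000 share passes to Joaquin's issue.
Elif's share ($516,000) is divided into 3 shares of $172,000: Harun, Nuria, and Ulla each take $172,000.
Nikolai's share ($516,000) is divided into 2 shares of $258,000: Ilse and Bastian each take $258,000.
Joaquin's share ($516,000) is divided into 3 shares of $172,000: Jana, Vidar, and Gabor each take $172,000.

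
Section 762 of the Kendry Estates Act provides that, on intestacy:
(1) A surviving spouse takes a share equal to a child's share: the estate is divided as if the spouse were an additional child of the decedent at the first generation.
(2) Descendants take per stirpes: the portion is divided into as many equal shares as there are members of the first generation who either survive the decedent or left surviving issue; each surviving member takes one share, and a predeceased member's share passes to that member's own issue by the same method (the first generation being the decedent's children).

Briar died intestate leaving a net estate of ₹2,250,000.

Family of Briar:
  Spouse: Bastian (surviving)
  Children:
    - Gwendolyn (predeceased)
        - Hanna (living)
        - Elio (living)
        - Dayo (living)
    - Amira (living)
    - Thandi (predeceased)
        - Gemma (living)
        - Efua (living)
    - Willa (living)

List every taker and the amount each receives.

The spouse counts as an additional share at the children's level, so there are 5 primary shares of ₹450,000. Bastian takes one such share (₹450,000).
The children's combined portion (₹1,800,000) is divided into 4 shares of ₹450,000: Amira and Willa each take ₹450,000; Gwendolyn's ₹450,000 share passes to Gwendolyn's issue; Thandi's ₹450,000 share passes to Thandi's issue.
Gwendolyn's share (₹450,000) is divided into 3 shares of ₹150,000: Hanna, Elio, and Dayo each take ₹150,000.
Thandi's share (₹450,000) is divided into 2 shares of ₹225,000: Gemma and Efua each take ₹225,000.

Bastian: ₹450,000; Hanna: ₹150,000; Elio: ₹150,000; Dayo: ₹150,000; Amira: ₹450,000; Gemma: ₹225,000; Efua: ₹225,000; Willa: ₹450,000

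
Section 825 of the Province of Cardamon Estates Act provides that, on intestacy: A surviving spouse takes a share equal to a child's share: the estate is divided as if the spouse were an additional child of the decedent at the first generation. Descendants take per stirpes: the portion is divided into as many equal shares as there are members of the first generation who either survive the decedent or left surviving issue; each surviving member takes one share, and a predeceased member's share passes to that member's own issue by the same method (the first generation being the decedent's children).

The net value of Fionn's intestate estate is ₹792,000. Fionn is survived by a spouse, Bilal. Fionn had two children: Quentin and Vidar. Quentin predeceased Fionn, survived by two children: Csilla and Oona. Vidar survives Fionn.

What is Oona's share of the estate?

The spouse counts as an additional share at the children's level, so there are 3 primary shares of ₹264,000. Bilal takes one such share (₹264,000).
The children's combined portion (₹528,000) is divided into 2 shares of ₹264,000: Vidar takes ₹264,000; Quentin's ₹264,000 share passes to Quentin's issue.
Quentin's share (₹264,000) is divided into 2 shares of ₹132,000: Csilla and Oona each take ₹132,000.

Oona receives ₹132,000.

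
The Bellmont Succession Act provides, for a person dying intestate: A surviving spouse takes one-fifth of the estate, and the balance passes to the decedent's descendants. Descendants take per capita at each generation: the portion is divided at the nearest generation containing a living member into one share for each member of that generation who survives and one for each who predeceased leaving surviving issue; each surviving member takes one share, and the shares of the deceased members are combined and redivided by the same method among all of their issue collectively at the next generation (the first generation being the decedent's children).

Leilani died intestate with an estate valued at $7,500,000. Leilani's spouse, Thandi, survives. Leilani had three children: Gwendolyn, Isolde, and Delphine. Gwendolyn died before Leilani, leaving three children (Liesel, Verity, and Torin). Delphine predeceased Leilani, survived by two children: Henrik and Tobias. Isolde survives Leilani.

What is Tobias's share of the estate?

Tobias receives $800,000.

Thandi takes one-fifth of $7,500,000 = $1,500,000. The remaining $6,000,000 passes to the descendants.
The descendants' portion ($6,000,000) is divided at the children's generation into 3 shares of $2,000,000. Isolde takes $2,000,000. The 2 shares of the deceased (Gwendolyn and Delphine) are combined into a pool of $4,000,000.
That pool ($4,000,000) is divided at the grandchildren's generation equally among Liesel, Verity, Torin, Henrik, and Tobias: $800,000 each.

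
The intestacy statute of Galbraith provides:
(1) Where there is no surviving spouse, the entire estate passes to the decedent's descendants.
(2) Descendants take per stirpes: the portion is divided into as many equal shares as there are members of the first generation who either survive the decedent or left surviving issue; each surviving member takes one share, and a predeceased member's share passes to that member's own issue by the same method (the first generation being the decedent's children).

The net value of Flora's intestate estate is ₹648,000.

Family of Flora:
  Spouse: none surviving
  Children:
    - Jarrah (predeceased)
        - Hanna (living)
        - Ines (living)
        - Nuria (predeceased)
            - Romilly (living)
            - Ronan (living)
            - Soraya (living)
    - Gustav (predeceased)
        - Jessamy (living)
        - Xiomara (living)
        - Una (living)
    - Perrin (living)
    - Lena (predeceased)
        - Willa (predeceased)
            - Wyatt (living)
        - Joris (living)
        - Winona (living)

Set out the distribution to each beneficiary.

The entire ₹648,000 passes to the descendants.
That amount (₹648,000) is divided into 4 shares of ₹162,000: Perrin takes ₹162,000; Jarrah's ₹162,000 share passes to Jarrah's issue; Gustav's ₹162,000 share passes to Gustav's issue; Lena's ₹162,000 share passes to Lena's issue.
Jarrah's share (₹162,000) is divided into 3 shares of ₹54,000: Hanna and Ines each take ₹54,000; Nuria's ₹54,000 share passes to Nuria's issue.
Nuria's share (₹54,000) is divided into 3 shares of ₹18,000: Romilly, Ronan, and Soraya each take ₹18,000.
Gustav's share (₹162,000) is divided into 3 shares of ₹54,000: Jessamy, Xiomara, and Una each take ₹54,000.
Lena's share (₹162,000) is divided into 3 shares of ₹54,000: Joris and Winona each take ₹54,000; Willa's ₹54,000 share passes to Willa's issue.
Willa's share (₹54,000) passes entirely to Wyatt.

Hanna: ₹54,000; Ines: ₹54,000; Romilly: ₹18,000; Ronan: ₹18,000; Soraya: ₹18,000; Jessamy: ₹54,000; Xiomara: ₹54,000; Una: ₹54,000; Perrin: ₹162,000; Wyatt: ₹54,000; Joris: ₹54,000; Winona: ₹54,000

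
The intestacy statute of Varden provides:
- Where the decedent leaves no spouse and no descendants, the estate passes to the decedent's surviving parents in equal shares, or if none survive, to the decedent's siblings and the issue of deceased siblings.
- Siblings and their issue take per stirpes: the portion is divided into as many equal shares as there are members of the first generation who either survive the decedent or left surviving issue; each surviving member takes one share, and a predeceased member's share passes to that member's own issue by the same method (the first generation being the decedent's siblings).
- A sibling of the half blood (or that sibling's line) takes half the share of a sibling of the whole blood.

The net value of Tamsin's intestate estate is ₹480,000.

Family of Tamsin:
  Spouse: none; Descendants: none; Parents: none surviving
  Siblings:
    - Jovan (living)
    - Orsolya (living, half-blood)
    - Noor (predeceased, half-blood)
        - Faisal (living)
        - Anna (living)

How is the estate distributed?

The entire ₹480,000 passes to the siblings and their issue.
Counting each half-blood sibling's line as half a unit, there are 2 units in ₹480,000, so one unit is ₹240,000. Whole-blood lines (Jovan) take ₹240,000 each; half-blood lines (Orsolya and Noor) take ₹120,000 each.
Noor's share (₹120,000) is divided into 2 shares of ₹60,000: Faisal and Anna each take ₹60,000.

Jovan: ₹240,000; Orsolya: ₹120,000; Faisal: ₹60,000; Anna: ₹60,000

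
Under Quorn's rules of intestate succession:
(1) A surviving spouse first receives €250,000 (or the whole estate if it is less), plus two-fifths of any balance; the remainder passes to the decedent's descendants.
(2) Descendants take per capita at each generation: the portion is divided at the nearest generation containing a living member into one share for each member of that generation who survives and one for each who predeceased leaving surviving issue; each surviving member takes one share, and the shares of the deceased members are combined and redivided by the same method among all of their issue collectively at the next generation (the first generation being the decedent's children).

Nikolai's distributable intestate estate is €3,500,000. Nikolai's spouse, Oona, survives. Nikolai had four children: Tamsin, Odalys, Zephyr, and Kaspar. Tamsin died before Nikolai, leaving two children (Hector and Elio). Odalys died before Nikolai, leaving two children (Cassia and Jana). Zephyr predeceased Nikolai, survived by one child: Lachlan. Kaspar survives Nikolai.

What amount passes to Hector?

Oona first takes €250,000, leaving a balance of €3,250,000. Oona then takes two-fifths of the balance (€1,300,000), for a total of €1,550,000. The remaining €1,950,000 passes to the descendants.
The descendants' portion (€1,950,000) is divided at the children's generation into 4 shares of €487,500. Kaspar takes €487,500. The 3 shares of the deceased (Tamsin, Odalys, and Zephyr) are combined into a pool of €1,462,500.
That pool (€1,462,500) is divided at the grandchildren's generation equally among Hector, Elio, Cassia, Jana, and Lachlan: €292,500 each.

Hector receives €292,500.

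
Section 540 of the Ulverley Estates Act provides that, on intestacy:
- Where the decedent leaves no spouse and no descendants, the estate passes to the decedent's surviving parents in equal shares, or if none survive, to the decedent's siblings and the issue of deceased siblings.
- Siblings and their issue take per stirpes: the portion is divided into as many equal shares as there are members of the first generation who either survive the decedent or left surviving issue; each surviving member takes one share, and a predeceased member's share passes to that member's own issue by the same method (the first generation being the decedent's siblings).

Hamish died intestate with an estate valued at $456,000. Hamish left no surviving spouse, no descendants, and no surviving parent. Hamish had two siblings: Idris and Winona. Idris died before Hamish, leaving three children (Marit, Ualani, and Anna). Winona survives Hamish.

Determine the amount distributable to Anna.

The entire $456,000 passes to the siblings and their issue.
That amount ($456,000) is divided into 2 shares of $228,000: Winona takes $228,000; Idris's $228,000 share passes to Idris's issue.
Idris's share ($228,000) is divided into 3 shares of $76,000: Marit, Ualani, and Anna each take $76,000.

Anna receives $76,000.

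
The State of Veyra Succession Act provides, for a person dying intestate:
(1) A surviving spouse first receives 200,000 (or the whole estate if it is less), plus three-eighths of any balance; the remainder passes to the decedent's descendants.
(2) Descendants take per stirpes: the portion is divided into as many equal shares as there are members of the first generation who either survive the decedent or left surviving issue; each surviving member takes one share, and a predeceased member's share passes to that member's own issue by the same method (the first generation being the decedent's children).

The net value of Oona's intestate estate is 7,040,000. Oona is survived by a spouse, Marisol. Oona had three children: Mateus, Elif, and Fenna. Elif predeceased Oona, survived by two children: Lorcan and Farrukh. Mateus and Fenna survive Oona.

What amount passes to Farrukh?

Marisol first takes 200,000, leaving a balance of 6,840,000. Marisol then takes three-eighths of the balance (2,565,000), for a total of 2,765,000. The remaining 4,275,000 passes to the descendants.
The descendants' portion (4,275,000) is divided into 3 shares of 1,425,000: Mateus and Fenna each take 1,425,000; Elif's 1,425,000 share passes to Elif's issue.
Elif's share (1,425,000) is divided into 2 shares of 712,500: Lorcan and Farrukh each take 712,500.

Farrukh receives 712,500.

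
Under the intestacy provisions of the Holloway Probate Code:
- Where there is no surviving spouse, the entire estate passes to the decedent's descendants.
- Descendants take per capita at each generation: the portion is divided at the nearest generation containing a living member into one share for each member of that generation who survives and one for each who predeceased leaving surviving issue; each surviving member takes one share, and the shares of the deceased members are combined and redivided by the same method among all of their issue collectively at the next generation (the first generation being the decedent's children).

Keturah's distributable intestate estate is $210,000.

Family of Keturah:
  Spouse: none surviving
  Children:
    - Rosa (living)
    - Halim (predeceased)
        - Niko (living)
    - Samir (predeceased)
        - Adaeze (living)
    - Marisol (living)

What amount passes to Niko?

Niko receives $52,500.

The entire $210,000 passes to the descendants.
That amount ($210,000) is divided at the children's generation into 4 shares of $52,500. Rosa and Marisol each take $52,500. The 2 shares of the deceased (Halim and Samir) are combined into a pool of $105,000.
That pool ($105,000) is divided at the grandchildren's generation equally among Niko and Adaeze: $52,500 each.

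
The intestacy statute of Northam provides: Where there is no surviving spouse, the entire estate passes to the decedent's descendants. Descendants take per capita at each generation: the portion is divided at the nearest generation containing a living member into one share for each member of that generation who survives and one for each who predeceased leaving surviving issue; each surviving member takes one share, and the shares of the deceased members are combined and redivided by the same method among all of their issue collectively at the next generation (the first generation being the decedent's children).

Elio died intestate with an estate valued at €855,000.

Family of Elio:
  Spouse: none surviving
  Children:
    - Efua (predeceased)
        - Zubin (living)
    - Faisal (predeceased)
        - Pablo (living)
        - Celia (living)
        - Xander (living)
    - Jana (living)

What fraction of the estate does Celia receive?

The entire €855,000 passes to the descendants.
That amount (€855,000) is divided at the children's generation into 3 shares of €285,000. Jana takes €285,000. The 2 shares of the deceased (Efua and Faisal) are combined into a pool of €570,000.
That pool (€570,000) is divided at the grandchildren's generation equally among Zubin, Pablo, Celia, and Xander: €142,500 each.

Celia receives 1/6 of the estate.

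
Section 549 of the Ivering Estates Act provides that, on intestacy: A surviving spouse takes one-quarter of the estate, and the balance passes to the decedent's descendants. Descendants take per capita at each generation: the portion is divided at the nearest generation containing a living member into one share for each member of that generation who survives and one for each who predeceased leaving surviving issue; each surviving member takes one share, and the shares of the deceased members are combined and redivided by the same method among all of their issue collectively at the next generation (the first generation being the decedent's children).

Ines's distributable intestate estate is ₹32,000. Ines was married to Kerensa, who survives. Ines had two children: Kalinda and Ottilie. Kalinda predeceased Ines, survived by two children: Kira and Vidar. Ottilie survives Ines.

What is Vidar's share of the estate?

Vidar receives ₹6,000.

Kerensa takes one-quarter of ₹32,000 = ₹8,000. The remaining ₹24,000 passes to the descendants.
The descendants' portion (₹24,000) is divided at the children's generation into 2 shares of ₹12,000. Ottilie takes ₹12,000. The remaining share for the deceased Kalinda (₹12,000) is carried to the next generation.
That pool (₹12,000) is divided at the grandchildren's generation equally among Kira and Vidar: ₹6,000 each.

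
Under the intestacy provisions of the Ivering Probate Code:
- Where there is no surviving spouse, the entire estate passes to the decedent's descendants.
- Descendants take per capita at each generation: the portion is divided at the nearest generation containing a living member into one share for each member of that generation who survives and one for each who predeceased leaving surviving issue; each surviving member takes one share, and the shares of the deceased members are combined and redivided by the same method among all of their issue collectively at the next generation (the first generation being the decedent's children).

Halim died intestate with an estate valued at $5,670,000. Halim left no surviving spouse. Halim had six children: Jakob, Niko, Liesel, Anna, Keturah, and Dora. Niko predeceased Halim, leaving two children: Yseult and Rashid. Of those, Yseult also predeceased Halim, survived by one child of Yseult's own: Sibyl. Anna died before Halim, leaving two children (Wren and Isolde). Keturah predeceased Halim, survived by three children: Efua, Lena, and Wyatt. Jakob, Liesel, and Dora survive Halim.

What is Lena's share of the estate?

The entire $5,670,000 passes to the descendants.
That amount ($5,670,000) is divided at the children's generation into 6 shares of $945,000. Jakob, Liesel, and Dora each take $945,000. The 3 shares of the deceased (Niko, Anna, and Keturah) are combined into a pool of $2,835,000.
That pool ($2,835,000) is divided at the grandchildren's generation into 7 shares of $405,000. Rashid, Wren, Isolde, Efua, Lena, and Wyatt each take $405,000. The remaining share for the deceased Yseult ($405,000) is carried to the next generation.
That pool ($405,000) passes entirely to Sibyl, the sole taker at the great-grandchildren's generation.

Lena receives $405,000.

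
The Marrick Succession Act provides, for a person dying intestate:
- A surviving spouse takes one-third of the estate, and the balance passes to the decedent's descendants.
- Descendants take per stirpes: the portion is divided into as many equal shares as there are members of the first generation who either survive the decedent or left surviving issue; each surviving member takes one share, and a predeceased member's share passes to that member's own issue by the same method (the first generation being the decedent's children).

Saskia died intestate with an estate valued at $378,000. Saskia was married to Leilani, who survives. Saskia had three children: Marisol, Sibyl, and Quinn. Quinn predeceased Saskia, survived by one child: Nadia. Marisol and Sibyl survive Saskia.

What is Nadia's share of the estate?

Nadia receives $84,000.

Leilani takes one-third of $378,000 = $126,000. The remaining $252,000 passes to the descendants.
The descendants' portion ($252,000) is divided into 3 shares of $84,000: Marisol and Sibyl each take $84,000; Quinn's $84,000 share passes to Quinn's issue.
Quinn's share ($84,000) passes entirely to Nadia.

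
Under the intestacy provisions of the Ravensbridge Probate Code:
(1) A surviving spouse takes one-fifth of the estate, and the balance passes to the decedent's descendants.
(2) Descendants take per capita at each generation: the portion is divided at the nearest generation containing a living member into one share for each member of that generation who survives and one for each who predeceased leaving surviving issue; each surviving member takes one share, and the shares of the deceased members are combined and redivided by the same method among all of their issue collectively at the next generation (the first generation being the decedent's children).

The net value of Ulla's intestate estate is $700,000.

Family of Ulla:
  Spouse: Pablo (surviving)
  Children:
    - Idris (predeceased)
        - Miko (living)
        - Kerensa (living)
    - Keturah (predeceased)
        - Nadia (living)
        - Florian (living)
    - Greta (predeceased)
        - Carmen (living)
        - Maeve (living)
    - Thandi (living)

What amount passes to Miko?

Miko receives $70,000.

Pablo takes one-fifth of $700,000 = $140,000. The remaining $560,000 passes to the descendants.
The descendants' portion ($560,000) is divided at the children's generation into 4 shares of $140,000. Thandi takes $140,000. The 3 shares of the deceased (Idris, Keturah, and Greta) are combined into a pool of $420,000.
That pool ($420,000) is divided at the grandchildren's generation equally among Miko, Kerensa, Nadia, Florian, Carmen, and Maeve: $70,000 each.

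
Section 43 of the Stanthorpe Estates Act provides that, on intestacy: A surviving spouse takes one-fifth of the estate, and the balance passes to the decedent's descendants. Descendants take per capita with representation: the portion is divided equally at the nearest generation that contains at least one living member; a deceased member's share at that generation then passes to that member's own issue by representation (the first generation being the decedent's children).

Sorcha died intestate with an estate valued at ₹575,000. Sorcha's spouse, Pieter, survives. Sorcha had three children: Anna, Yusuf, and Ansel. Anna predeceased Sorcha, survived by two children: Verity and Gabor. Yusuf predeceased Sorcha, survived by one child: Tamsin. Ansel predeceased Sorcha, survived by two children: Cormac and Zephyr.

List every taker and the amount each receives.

Pieter takes one-fifth of ₹575,000 = ₹115,000. The remaining ₹460,000 passes to the descendants.
No child survives, so the initial division is made at the grandchildren's generation.
The descendants' portion (₹460,000) is divided into 5 shares of ₹92,000: Verity, Gabor, Tamsin, Cormac, and Zephyr each take ₹92,000.

Pieter: ₹115,000; Verity: ₹92,000; Gabor: ₹92,000; Tamsin: ₹92,000; Cormac: ₹92,000; Zephyr: ₹92,000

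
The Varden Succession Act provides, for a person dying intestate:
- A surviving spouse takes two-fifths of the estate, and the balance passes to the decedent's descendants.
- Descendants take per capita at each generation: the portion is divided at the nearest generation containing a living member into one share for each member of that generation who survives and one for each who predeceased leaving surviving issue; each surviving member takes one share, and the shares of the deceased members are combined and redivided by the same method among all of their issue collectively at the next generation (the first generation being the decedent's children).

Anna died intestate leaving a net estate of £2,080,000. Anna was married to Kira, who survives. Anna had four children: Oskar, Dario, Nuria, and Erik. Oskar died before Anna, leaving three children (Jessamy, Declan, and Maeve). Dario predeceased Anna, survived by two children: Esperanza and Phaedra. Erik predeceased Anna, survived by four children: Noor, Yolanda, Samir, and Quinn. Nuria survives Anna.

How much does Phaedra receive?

Phaedra receives £104,000.

Kira takes two-fifths of £2,080,000 = £832,000. The remaining £1,248,000 passes to the descendants.
The descendants' portion (£1,248,000) is divided at the children's generation into 4 shares of £312,000. Nuria takes £312,000. The 3 shares of the deceased (Oskar, Dario, and Erik) are combined into a pool of £936,000.
That pool (£936,000) is divided at the grandchildren's generation equally among Jessamy, Declan, Maeve, Esperanza, Phaedra, Noor, Yolanda, Samir, and Quinn: £104,000 each.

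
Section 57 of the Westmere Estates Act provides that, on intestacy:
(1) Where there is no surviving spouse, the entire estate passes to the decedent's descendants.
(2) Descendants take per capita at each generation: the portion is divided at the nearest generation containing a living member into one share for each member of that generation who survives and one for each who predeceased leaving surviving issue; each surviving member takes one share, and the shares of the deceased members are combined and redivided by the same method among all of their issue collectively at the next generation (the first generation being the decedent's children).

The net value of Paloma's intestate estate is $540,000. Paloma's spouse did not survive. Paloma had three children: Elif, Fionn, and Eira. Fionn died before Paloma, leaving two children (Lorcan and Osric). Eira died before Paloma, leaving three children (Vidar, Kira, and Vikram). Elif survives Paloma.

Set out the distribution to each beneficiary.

Elif: $180,000; Lorcan: $72,000; Osric: $72,000; Vidar: $72,000; Kira: $72,000; Vikram: $72,000

The entire $540,000 passes to the descendants.
That amount ($540,000) is divided at the children's generation into 3 shares of $180,000. Elif takes $180,000. The 2 shares of the deceased (Fionn and Eira) are combined into a pool of $360,000.
That pool ($360,000) is divided at the grandchildren's generation equally among Lorcan, Osric, Vidar, Kira, and Vikram: $72,000 each.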